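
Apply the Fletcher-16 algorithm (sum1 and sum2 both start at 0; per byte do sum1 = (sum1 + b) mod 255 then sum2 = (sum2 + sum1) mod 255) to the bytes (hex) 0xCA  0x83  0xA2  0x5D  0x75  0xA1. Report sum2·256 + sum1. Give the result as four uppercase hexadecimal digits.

8165

Running sums (mod 255):
  after byte 0 (0xCA): sum1=202, sum2=202
  after byte 1 (0x83): sum1=78, sum2=25
  after byte 2 (0xA2): sum1=240, sum2=10
  after byte 3 (0x5D): sum1=78, sum2=88
  after byte 4 (0x75): sum1=195, sum2=28
  after byte 5 (0xA1): sum1=101, sum2=129
Checksum = sum2·256 + sum1 = 129·256 + 101 = 33125 = 0x8165.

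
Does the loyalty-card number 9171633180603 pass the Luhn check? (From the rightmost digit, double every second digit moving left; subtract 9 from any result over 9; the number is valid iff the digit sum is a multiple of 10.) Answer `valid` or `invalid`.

invalid

From the right, keep odd positions and double even positions (subtract 9 from any doubled value over 9):
  doubled (positions 2,4,...): 0 0 2 6 2 2 → sum 12
  kept (positions 1,3,...): 3 6 8 3 6 7 9 → sum 42
Total = 54.
54 mod 10 = 4, so the number is invalid.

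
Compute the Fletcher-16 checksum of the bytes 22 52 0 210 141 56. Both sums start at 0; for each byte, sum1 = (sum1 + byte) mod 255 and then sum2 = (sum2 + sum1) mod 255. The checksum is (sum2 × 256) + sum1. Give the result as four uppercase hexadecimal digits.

55E2

Running sums (mod 255):
  after byte 0 (22): sum1=22, sum2=22
  after byte 1 (52): sum1=74, sum2=96
  after byte 2 (0): sum1=74, sum2=170
  after byte 3 (210): sum1=29, sum2=199
  after byte 4 (141): sum1=170, sum2=114
  after byte 5 (56): sum1=226, sum2=85
Checksum = sum2·256 + sum1 = 85·256 + 226 = 21986 = 0x55E2.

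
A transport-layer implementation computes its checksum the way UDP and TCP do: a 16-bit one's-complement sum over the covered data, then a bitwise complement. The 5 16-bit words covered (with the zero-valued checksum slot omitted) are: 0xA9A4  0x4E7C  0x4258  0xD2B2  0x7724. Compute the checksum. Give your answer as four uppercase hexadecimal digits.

One's-complement addition (fold any carry out of bit 15 back into bit 0):
  0xA9A4 + 0x4E7C = 0x0F820
  0xF820 + 0x4258 = 0x13A78 → wrap carry → 0x3A79
  0x3A79 + 0xD2B2 = 0x10D2B → wrap carry → 0x0D2C
  0x0D2C + 0x7724 = 0x08450
One's-complement sum = 0x8450.
Checksum = ~0x8450 & 0xFFFF = 0x7BAF.

7BAF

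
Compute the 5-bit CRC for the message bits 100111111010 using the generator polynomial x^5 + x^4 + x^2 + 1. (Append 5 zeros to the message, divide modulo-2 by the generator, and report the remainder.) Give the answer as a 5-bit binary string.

01010

Append 5 zeros: 10011111101000000. Divide by 110101 (XOR where the leading bit is 1):
  pos 0: 100111 XOR 110101 = 010010
  pos 1: 100101 XOR 110101 = 010000
  pos 2: 100001 XOR 110101 = 010100
  pos 3: 101001 XOR 110101 = 011100
  pos 4: 111000 XOR 110101 = 001101
  pos 6: 110110 XOR 110101 = 000011
  pos 10: 110000 XOR 110101 = 000101
Remainder (last 5 bits) = 01010. This is the CRC / FCS.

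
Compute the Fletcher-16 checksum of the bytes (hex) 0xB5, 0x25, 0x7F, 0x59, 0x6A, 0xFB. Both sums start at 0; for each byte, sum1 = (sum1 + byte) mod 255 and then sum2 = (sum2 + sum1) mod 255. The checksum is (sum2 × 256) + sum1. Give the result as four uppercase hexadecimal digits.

Running sums (mod 255):
  after byte 0 (0xB5): sum1=181, sum2=181
  after byte 1 (0x25): sum1=218, sum2=144
  after byte 2 (0x7F): sum1=90, sum2=234
  after byte 3 (0x59): sum1=179, sum2=158
  after byte 4 (0x6A): sum1=30, sum2=188
  after byte 5 (0xFB): sum1=26, sum2=214
Checksum = sum2·256 + sum1 = 214·256 + 26 = 54810 = 0xD61A.

D61A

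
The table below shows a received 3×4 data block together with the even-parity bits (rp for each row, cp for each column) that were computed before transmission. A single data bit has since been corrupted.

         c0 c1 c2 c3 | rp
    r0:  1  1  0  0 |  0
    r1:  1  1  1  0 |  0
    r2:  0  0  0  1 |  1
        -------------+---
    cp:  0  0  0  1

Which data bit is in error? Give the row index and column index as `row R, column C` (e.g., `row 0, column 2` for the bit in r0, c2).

row 1, column 2

Recompute each row's even parity and compare to rp:
  r0: data parity 0, sent rp 0 → ok
  r1: data parity 1, sent rp 0 → mismatch
  r2: data parity 1, sent rp 1 → ok
Recompute each column's even parity and compare to cp:
  c0: data parity 0, sent cp 0 → ok
  c1: data parity 0, sent cp 0 → ok
  c2: data parity 1, sent cp 0 → mismatch
  c3: data parity 1, sent cp 1 → ok
Exactly one row (r1) and one column (c2) fail → the flipped bit is at their intersection.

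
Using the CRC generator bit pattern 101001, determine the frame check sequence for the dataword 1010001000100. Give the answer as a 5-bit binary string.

11100

Append 5 zeros: 101000100010000000. Divide by 101001 (XOR where the leading bit is 1):
  pos 0: 101000 XOR 101001 = 000001
  pos 5: 110001 XOR 101001 = 011000
  pos 6: 110000 XOR 101001 = 011001
  pos 7: 110010 XOR 101001 = 011011
  pos 8: 110110 XOR 101001 = 011111
  pos 9: 111110 XOR 101001 = 010111
  pos 10: 101110 XOR 101001 = 000111
Remainder (last 5 bits) = 11100. This is the CRC / FCS.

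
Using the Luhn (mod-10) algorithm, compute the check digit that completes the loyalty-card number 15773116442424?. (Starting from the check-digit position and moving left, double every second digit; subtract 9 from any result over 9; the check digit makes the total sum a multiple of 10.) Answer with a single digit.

Partial digits right→left: 4 2 4 2 4 4 6 1 1 3 7 7 5 1
Double every second digit counting from the check-digit position (so the 1st, 3rd, 5th, ... of the partial from the right).
  doubled (with −9 where >9): 8 8 8 3 2 5 1 → sum 35
  kept as-is: 2 2 4 1 3 7 1 → sum 20
Total = 35 + 20 = 55.
Check digit = (10 − (55 mod 10)) mod 10 = 5.

5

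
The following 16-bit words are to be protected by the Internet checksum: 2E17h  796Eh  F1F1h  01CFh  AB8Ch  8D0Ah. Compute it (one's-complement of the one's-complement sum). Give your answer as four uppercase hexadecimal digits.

One's-complement addition (fold any carry out of bit 15 back into bit 0):
  0x2E17 + 0x796E = 0x0A785
  0xA785 + 0xF1F1 = 0x19976 → wrap carry → 0x9977
  0x9977 + 0x01CF = 0x09B46
  0x9B46 + 0xAB8C = 0x146D2 → wrap carry → 0x46D3
  0x46D3 + 0x8D0A = 0x0D3DD
One's-complement sum = 0xD3DD.
Checksum = ~0xD3DD & 0xFFFF = 0x2C22.

2C22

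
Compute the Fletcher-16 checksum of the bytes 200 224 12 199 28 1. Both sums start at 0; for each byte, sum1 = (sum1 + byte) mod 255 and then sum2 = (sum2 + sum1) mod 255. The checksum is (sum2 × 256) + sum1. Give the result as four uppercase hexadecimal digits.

D99A

Running sums (mod 255):
  after byte 0 (200): sum1=200, sum2=200
  after byte 1 (224): sum1=169, sum2=114
  after byte 2 (12): sum1=181, sum2=40
  after byte 3 (199): sum1=125, sum2=165
  after byte 4 (28): sum1=153, sum2=63
  after byte 5 (1): sum1=154, sum2=217
Checksum = sum2·256 + sum1 = 217·256 + 154 = 55706 = 0xD99A.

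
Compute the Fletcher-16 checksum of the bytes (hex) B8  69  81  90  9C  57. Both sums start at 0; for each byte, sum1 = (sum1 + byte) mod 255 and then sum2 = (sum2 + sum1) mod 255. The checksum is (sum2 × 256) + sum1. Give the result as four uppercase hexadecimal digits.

Running sums (mod 255):
  after byte 0 (B8): sum1=184, sum2=184
  after byte 1 (69): sum1=34, sum2=218
  after byte 2 (81): sum1=163, sum2=126
  after byte 3 (90): sum1=52, sum2=178
  after byte 4 (9C): sum1=208, sum2=131
  after byte 5 (57): sum1=40, sum2=171
Checksum = sum2·256 + sum1 = 171·256 + 40 = 43816 = 0xAB28.

AB28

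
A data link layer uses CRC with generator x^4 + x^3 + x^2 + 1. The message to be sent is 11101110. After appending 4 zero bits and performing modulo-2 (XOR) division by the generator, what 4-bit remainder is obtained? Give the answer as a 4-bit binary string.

Append 4 zeros: 111011100000. Divide by 11101 (XOR where the leading bit is 1):
  pos 0: 11101 XOR 11101 = 00000
  pos 5: 11000 XOR 11101 = 00101
  pos 7: 10100 XOR 11101 = 01001
Remainder (last 4 bits) = 1001. This is the CRC / FCS.

1001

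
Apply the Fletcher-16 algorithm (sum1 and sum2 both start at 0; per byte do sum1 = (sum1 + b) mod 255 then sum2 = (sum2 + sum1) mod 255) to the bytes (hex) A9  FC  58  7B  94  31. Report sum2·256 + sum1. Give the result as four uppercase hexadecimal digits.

Running sums (mod 255):
  after byte 0 (A9): sum1=169, sum2=169
  after byte 1 (FC): sum1=166, sum2=80
  after byte 2 (58): sum1=254, sum2=79
  after byte 3 (7B): sum1=122, sum2=201
  after byte 4 (94): sum1=15, sum2=216
  after byte 5 (31): sum1=64, sum2=25
Checksum = sum2·256 + sum1 = 25·256 + 64 = 6464 = 0x1940.

1940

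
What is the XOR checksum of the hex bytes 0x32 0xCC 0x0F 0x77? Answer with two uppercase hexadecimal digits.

86

XOR the bytes together:
  start with 0x32
  0x32 ⊕ 0xCC = 0xFE
  0xFE ⊕ 0x0F = 0xF1
  0xF1 ⊕ 0x77 = 0x86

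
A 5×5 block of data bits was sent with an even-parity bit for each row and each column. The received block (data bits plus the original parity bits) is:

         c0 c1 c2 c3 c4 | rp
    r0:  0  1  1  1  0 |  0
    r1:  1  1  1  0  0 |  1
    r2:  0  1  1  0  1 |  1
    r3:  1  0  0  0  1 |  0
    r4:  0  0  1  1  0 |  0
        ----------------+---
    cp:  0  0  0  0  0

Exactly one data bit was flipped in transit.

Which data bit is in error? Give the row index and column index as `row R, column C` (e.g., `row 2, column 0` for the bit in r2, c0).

Recompute each row's even parity and compare to rp:
  r0: data parity 1, sent rp 0 → mismatch
  r1: data parity 1, sent rp 1 → ok
  r2: data parity 1, sent rp 1 → ok
  r3: data parity 0, sent rp 0 → ok
  r4: data parity 0, sent rp 0 → ok
Recompute each column's even parity and compare to cp:
  c0: data parity 0, sent cp 0 → ok
  c1: data parity 1, sent cp 0 → mismatch
  c2: data parity 0, sent cp 0 → ok
  c3: data parity 0, sent cp 0 → ok
  c4: data parity 0, sent cp 0 → ok
Exactly one row (r0) and one column (c1) fail → the flipped bit is at their intersection.

row 0, column 1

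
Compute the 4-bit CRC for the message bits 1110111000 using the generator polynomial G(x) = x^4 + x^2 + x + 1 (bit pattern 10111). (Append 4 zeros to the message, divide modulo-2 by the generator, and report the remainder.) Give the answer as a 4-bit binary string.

0101

Append 4 zeros: 11101110000000. Divide by 10111 (XOR where the leading bit is 1):
  pos 0: 11101 XOR 10111 = 01010
  pos 1: 10101 XOR 10111 = 00010
  pos 4: 10100 XOR 10111 = 00011
  pos 7: 11000 XOR 10111 = 01111
  pos 8: 11110 XOR 10111 = 01001
  pos 9: 10010 XOR 10111 = 00101
Remainder (last 4 bits) = 0101. This is the CRC / FCS.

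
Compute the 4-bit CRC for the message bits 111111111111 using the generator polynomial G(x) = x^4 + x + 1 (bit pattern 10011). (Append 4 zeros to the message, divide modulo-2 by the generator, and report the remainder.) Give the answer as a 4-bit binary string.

Append 4 zeros: 1111111111110000. Divide by 10011 (XOR where the leading bit is 1):
  pos 0: 11111 XOR 10011 = 01100
  pos 1: 11001 XOR 10011 = 01010
  pos 2: 10101 XOR 10011 = 00110
  pos 4: 11011 XOR 10011 = 01000
  pos 5: 10001 XOR 10011 = 00010
  pos 8: 10110 XOR 10011 = 00101
  pos 10: 10100 XOR 10011 = 00111
Remainder (last 4 bits) = 1110. This is the CRC / FCS.

1110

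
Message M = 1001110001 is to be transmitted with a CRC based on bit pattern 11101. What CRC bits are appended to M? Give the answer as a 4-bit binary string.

1101

Append 4 zeros: 10011100010000. Divide by 11101 (XOR where the leading bit is 1):
  pos 0: 10011 XOR 11101 = 01110
  pos 1: 11101 XOR 11101 = 00000
  pos 9: 10000 XOR 11101 = 01101
Remainder (last 4 bits) = 1101. This is the CRC / FCS.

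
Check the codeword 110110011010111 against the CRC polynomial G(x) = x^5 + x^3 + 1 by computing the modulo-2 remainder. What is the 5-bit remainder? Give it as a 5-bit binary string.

Modulo-2 division of 110110011010111 by 101001:
  pos 0: 110110 XOR 101001 = 011111
  pos 1: 111110 XOR 101001 = 010111
  pos 2: 101111 XOR 101001 = 000110
  pos 5: 110101 XOR 101001 = 011100
  pos 6: 111000 XOR 101001 = 010001
  pos 7: 100011 XOR 101001 = 001010
  pos 9: 101011 XOR 101001 = 000010
Remainder = 00010 (nonzero — an error is detected).

00010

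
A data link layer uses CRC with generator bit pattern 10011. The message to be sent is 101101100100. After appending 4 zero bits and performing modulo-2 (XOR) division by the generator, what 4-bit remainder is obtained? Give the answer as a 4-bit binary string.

Append 4 zeros: 1011011001000000. Divide by 10011 (XOR where the leading bit is 1):
  pos 0: 10110 XOR 10011 = 00101
  pos 2: 10111 XOR 10011 = 00100
  pos 4: 10000 XOR 10011 = 00011
  pos 7: 11100 XOR 10011 = 01111
  pos 8: 11110 XOR 10011 = 01101
  pos 9: 11010 XOR 10011 = 01001
  pos 10: 10010 XOR 10011 = 00001
Remainder (last 4 bits) = 0010. This is the CRC / FCS.

0010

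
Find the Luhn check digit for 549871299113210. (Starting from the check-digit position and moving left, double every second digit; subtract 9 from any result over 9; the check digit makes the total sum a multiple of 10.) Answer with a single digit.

9

Partial digits right→left: 0 1 2 3 1 1 9 9 2 1 7 8 9 4 5
Double every second digit counting from the check-digit position (so the 1st, 3rd, 5th, ... of the partial from the right).
  doubled (with −9 where >9): 0 4 2 9 4 5 9 1 → sum 34
  kept as-is: 1 3 1 9 1 8 4 → sum 27
Total = 34 + 27 = 61.
Check digit = (10 − (61 mod 10)) mod 10 = 9.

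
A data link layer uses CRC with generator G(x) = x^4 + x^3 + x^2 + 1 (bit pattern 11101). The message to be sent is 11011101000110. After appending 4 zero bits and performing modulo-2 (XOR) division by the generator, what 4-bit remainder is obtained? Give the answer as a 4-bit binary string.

Append 4 zeros: 110111010001100000. Divide by 11101 (XOR where the leading bit is 1):
  pos 0: 11011 XOR 11101 = 00110
  pos 2: 11010 XOR 11101 = 00111
  pos 4: 11110 XOR 11101 = 00011
  pos 7: 11001 XOR 11101 = 00100
  pos 9: 10010 XOR 11101 = 01111
  pos 10: 11110 XOR 11101 = 00011
  pos 13: 11000 XOR 11101 = 00101
Remainder (last 4 bits) = 0101. This is the CRC / FCS.

0101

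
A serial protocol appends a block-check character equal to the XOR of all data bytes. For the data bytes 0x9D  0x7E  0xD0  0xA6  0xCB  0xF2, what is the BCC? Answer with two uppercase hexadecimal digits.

XOR the bytes together:
  start with 0x9D
  0x9D ⊕ 0x7E = 0xE3
  0xE3 ⊕ 0xD0 = 0x33
  0x33 ⊕ 0xA6 = 0x95
  0x95 ⊕ 0xCB = 0x5E
  0x5E ⊕ 0xF2 = 0xAC

AC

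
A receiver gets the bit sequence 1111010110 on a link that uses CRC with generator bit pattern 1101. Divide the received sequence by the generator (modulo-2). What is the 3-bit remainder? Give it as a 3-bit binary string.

000

Modulo-2 division of 1111010110 by 1101:
  pos 0: 1111 XOR 1101 = 0010
  pos 2: 1001 XOR 1101 = 0100
  pos 3: 1000 XOR 1101 = 0101
  pos 4: 1011 XOR 1101 = 0110
  pos 5: 1101 XOR 1101 = 0000
Remainder = 000 (zero — the frame passes the CRC check).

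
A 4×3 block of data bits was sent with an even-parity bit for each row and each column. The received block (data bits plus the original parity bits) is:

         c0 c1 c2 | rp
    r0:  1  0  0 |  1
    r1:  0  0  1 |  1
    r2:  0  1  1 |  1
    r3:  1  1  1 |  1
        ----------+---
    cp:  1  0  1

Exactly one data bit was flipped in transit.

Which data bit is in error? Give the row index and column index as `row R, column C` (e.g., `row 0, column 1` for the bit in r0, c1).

Recompute each row's even parity and compare to rp:
  r0: data parity 1, sent rp 1 → ok
  r1: data parity 1, sent rp 1 → ok
  r2: data parity 0, sent rp 1 → mismatch
  r3: data parity 1, sent rp 1 → ok
Recompute each column's even parity and compare to cp:
  c0: data parity 0, sent cp 1 → mismatch
  c1: data parity 0, sent cp 0 → ok
  c2: data parity 1, sent cp 1 → ok
Exactly one row (r2) and one column (c0) fail → the flipped bit is at their intersection.

row 2, column 0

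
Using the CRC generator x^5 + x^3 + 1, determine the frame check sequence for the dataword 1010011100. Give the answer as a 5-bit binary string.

10111

Append 5 zeros: 101001110000000. Divide by 101001 (XOR where the leading bit is 1):
  pos 0: 101001 XOR 101001 = 000000
  pos 6: 110000 XOR 101001 = 011001
  pos 7: 110010 XOR 101001 = 011011
  pos 8: 110110 XOR 101001 = 011111
  pos 9: 111110 XOR 101001 = 010111
Remainder (last 5 bits) = 10111. This is the CRC / FCS.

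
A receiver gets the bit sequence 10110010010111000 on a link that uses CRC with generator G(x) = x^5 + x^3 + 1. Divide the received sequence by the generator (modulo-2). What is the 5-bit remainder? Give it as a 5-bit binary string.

10101

Modulo-2 division of 10110010010111000 by 101001:
  pos 0: 101100 XOR 101001 = 000101
  pos 3: 101100 XOR 101001 = 000101
  pos 6: 101101 XOR 101001 = 000100
  pos 9: 100110 XOR 101001 = 001111
  pos 11: 111100 XOR 101001 = 010101
Remainder = 10101 (nonzero — an error is detected).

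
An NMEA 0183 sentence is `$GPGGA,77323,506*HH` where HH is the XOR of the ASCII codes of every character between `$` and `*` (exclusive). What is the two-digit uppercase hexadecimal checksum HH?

XOR the ASCII codes of the payload characters:
  'G' = 0x47 → acc = 0x47
  'P' = 0x50 → acc = 0x17
  'G' = 0x47 → acc = 0x50
  'G' = 0x47 → acc = 0x17
  'A' = 0x41 → acc = 0x56
  ',' = 0x2C → acc = 0x7A
  '7' = 0x37 → acc = 0x4D
  '7' = 0x37 → acc = 0x7A
  '3' = 0x33 → acc = 0x49
  '2' = 0x32 → acc = 0x7B
  '3' = 0x33 → acc = 0x48
  ',' = 0x2C → acc = 0x64
  '5' = 0x35 → acc = 0x51
  '0' = 0x30 → acc = 0x61
  '6' = 0x36 → acc = 0x57
Checksum = 0x57.

57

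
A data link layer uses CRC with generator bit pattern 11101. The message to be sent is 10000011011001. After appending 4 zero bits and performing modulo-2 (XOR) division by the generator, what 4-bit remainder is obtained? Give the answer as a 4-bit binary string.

0011

Append 4 zeros: 100000110110010000. Divide by 11101 (XOR where the leading bit is 1):
  pos 0: 10000 XOR 11101 = 01101
  pos 1: 11010 XOR 11101 = 00111
  pos 3: 11111 XOR 11101 = 00010
  pos 6: 10011 XOR 11101 = 01110
  pos 7: 11100 XOR 11101 = 00001
  pos 11: 10100 XOR 11101 = 01001
  pos 12: 10010 XOR 11101 = 01111
  pos 13: 11110 XOR 11101 = 00011
Remainder (last 4 bits) = 0011. This is the CRC / FCS.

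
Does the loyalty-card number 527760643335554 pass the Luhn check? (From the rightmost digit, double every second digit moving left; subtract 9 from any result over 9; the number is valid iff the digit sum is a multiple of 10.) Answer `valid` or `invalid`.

From the right, keep odd positions and double even positions (subtract 9 from any doubled value over 9):
  doubled (positions 2,4,...): 1 1 6 8 0 5 4 → sum 25
  kept (positions 1,3,...): 4 5 3 3 6 6 7 5 → sum 39
Total = 64.
64 mod 10 = 4, so the number is invalid.

invalid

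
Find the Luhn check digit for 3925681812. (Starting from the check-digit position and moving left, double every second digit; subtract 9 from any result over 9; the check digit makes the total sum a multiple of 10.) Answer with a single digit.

9

Partial digits right→left: 2 1 8 1 8 6 5 2 9 3
Double every second digit counting from the check-digit position (so the 1st, 3rd, 5th, ... of the partial from the right).
  doubled (with −9 where >9): 4 7 7 1 9 → sum 28
  kept as-is: 1 1 6 2 3 → sum 13
Total = 28 + 13 = 41.
Check digit = (10 − (41 mod 10)) mod 10 = 9.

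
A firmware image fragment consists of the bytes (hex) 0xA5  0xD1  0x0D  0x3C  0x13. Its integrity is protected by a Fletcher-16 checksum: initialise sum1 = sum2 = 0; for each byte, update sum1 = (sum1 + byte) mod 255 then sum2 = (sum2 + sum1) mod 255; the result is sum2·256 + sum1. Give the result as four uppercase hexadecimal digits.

36D3

Running sums (mod 255):
  after byte 0 (0xA5): sum1=165, sum2=165
  after byte 1 (0xD1): sum1=119, sum2=29
  after byte 2 (0x0D): sum1=132, sum2=161
  after byte 3 (0x3C): sum1=192, sum2=98
  after byte 4 (0x13): sum1=211, sum2=54
Checksum = sum2·256 + sum1 = 54·256 + 211 = 14035 = 0x36D3.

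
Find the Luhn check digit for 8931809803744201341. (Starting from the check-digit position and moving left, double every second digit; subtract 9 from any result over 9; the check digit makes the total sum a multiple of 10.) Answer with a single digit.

8

Partial digits right→left: 1 4 3 1 0 2 4 4 7 3 0 8 9 0 8 1 3 9 8
Double every second digit counting from the check-digit position (so the 1st, 3rd, 5th, ... of the partial from the right).
  doubled (with −9 where >9): 2 6 0 8 5 0 9 7 6 7 → sum 50
  kept as-is: 4 1 2 4 3 8 0 1 9 → sum 32
Total = 50 + 32 = 82.
Check digit = (10 − (82 mod 10)) mod 10 = 8.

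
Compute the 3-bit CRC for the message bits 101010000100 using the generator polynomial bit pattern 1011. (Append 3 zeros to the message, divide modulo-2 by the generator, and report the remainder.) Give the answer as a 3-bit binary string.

Append 3 zeros: 101010000100000. Divide by 1011 (XOR where the leading bit is 1):
  pos 0: 1010 XOR 1011 = 0001
  pos 3: 1100 XOR 1011 = 0111
  pos 4: 1110 XOR 1011 = 0101
  pos 5: 1010 XOR 1011 = 0001
  pos 8: 1100 XOR 1011 = 0111
  pos 9: 1110 XOR 1011 = 0101
  pos 10: 1010 XOR 1011 = 0001
Remainder (last 3 bits) = 010. This is the CRC / FCS.

010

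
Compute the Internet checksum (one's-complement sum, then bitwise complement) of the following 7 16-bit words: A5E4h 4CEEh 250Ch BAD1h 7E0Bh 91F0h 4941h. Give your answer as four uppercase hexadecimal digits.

One's-complement addition (fold any carry out of bit 15 back into bit 0):
  0xA5E4 + 0x4CEE = 0x0F2D2
  0xF2D2 + 0x250C = 0x117DE → wrap carry → 0x17DF
  0x17DF + 0xBAD1 = 0x0D2B0
  0xD2B0 + 0x7E0B = 0x150BB → wrap carry → 0x50BC
  0x50BC + 0x91F0 = 0x0E2AC
  0xE2AC + 0x4941 = 0x12BED → wrap carry → 0x2BEE
One's-complement sum = 0x2BEE.
Checksum = ~0x2BEE & 0xFFFF = 0xD411.

D411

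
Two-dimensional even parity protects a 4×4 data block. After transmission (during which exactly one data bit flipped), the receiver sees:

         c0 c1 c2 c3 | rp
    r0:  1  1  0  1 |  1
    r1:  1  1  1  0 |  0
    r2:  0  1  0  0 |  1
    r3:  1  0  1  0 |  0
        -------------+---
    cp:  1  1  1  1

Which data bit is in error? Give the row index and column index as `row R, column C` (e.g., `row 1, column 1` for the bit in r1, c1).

Recompute each row's even parity and compare to rp:
  r0: data parity 1, sent rp 1 → ok
  r1: data parity 1, sent rp 0 → mismatch
  r2: data parity 1, sent rp 1 → ok
  r3: data parity 0, sent rp 0 → ok
Recompute each column's even parity and compare to cp:
  c0: data parity 1, sent cp 1 → ok
  c1: data parity 1, sent cp 1 → ok
  c2: data parity 0, sent cp 1 → mismatch
  c3: data parity 1, sent cp 1 → ok
Exactly one row (r1) and one column (c2) fail → the flipped bit is at their intersection.

row 1, column 2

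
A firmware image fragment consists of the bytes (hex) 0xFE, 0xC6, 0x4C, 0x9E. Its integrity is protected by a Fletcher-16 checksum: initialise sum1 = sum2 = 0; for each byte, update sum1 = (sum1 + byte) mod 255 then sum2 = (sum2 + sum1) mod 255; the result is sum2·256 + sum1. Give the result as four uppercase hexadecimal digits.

87B0

Running sums (mod 255):
  after byte 0 (0xFE): sum1=254, sum2=254
  after byte 1 (0xC6): sum1=197, sum2=196
  after byte 2 (0x4C): sum1=18, sum2=214
  after byte 3 (0x9E): sum1=176, sum2=135
Checksum = sum2·256 + sum1 = 135·256 + 176 = 34736 = 0x87B0.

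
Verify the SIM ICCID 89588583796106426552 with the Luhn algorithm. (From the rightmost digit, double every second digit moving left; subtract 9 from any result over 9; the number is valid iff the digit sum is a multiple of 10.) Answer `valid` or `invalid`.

invalid

From the right, keep odd positions and double even positions (subtract 9 from any doubled value over 9):
  doubled (positions 2,4,...): 1 3 8 0 3 5 7 7 1 7 → sum 42
  kept (positions 1,3,...): 2 5 2 6 1 9 3 5 8 9 → sum 50
Total = 92.
92 mod 10 = 2, so the number is invalid.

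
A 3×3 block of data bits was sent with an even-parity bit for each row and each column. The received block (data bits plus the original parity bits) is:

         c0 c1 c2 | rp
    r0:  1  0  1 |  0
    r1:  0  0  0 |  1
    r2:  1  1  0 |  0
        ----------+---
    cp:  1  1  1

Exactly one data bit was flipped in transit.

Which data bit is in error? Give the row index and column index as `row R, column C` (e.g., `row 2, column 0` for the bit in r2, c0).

row 1, column 0

Recompute each row's even parity and compare to rp:
  r0: data parity 0, sent rp 0 → ok
  r1: data parity 0, sent rp 1 → mismatch
  r2: data parity 0, sent rp 0 → ok
Recompute each column's even parity and compare to cp:
  c0: data parity 0, sent cp 1 → mismatch
  c1: data parity 1, sent cp 1 → ok
  c2: data parity 1, sent cp 1 → ok
Exactly one row (r1) and one column (c0) fail → the flipped bit is at their intersection.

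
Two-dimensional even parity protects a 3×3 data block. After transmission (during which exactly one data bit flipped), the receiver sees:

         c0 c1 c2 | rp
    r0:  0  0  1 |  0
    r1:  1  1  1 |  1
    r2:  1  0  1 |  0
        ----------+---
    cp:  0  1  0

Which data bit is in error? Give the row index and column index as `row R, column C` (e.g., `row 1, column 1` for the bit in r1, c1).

Recompute each row's even parity and compare to rp:
  r0: data parity 1, sent rp 0 → mismatch
  r1: data parity 1, sent rp 1 → ok
  r2: data parity 0, sent rp 0 → ok
Recompute each column's even parity and compare to cp:
  c0: data parity 0, sent cp 0 → ok
  c1: data parity 1, sent cp 1 → ok
  c2: data parity 1, sent cp 0 → mismatch
Exactly one row (r0) and one column (c2) fail → the flipped bit is at their intersection.

row 0, column 2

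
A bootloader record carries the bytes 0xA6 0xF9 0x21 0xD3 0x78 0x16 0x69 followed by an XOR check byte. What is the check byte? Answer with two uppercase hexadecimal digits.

AA

XOR the bytes together:
  start with 0xA6
  0xA6 ⊕ 0xF9 = 0x5F
  0x5F ⊕ 0x21 = 0x7E
  0x7E ⊕ 0xD3 = 0xAD
  0xAD ⊕ 0x78 = 0xD5
  0xD5 ⊕ 0x16 = 0xC3
  0xC3 ⊕ 0x69 = 0xAA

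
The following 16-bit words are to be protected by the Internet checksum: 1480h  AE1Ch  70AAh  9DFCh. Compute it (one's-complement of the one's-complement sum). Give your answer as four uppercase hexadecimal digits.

One's-complement addition (fold any carry out of bit 15 back into bit 0):
  0x1480 + 0xAE1C = 0x0C29C
  0xC29C + 0x70AA = 0x13346 → wrap carry → 0x3347
  0x3347 + 0x9DFC = 0x0D143
One's-complement sum = 0xD143.
Checksum = ~0xD143 & 0xFFFF = 0x2EBC.

2EBC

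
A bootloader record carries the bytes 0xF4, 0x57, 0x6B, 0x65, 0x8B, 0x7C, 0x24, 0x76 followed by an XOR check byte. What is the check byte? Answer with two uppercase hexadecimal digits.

08

XOR the bytes together:
  start with 0xF4
  0xF4 ⊕ 0x57 = 0xA3
  0xA3 ⊕ 0x6B = 0xC8
  0xC8 ⊕ 0x65 = 0xAD
  0xAD ⊕ 0x8B = 0x26
  0x26 ⊕ 0x7C = 0x5A
  0x5A ⊕ 0x24 = 0x7E
  0x7E ⊕ 0x76 = 0x08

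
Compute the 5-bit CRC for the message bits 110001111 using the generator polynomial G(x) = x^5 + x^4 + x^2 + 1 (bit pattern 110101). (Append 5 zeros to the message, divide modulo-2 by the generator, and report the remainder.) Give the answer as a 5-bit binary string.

Append 5 zeros: 11000111100000. Divide by 110101 (XOR where the leading bit is 1):
  pos 0: 110001 XOR 110101 = 000100
  pos 3: 100111 XOR 110101 = 010010
  pos 4: 100100 XOR 110101 = 010001
  pos 5: 100010 XOR 110101 = 010111
  pos 6: 101110 XOR 110101 = 011011
  pos 7: 110110 XOR 110101 = 000011
Remainder (last 5 bits) = 00110. This is the CRC / FCS.

00110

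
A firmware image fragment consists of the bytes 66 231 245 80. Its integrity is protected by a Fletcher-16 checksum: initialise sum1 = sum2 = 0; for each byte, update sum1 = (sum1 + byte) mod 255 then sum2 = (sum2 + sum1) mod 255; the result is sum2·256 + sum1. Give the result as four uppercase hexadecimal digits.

FC70

Running sums (mod 255):
  after byte 0 (66): sum1=66, sum2=66
  after byte 1 (231): sum1=42, sum2=108
  after byte 2 (245): sum1=32, sum2=140
  after byte 3 (80): sum1=112, sum2=252
Checksum = sum2·256 + sum1 = 252·256 + 112 = 64624 = 0xFC70.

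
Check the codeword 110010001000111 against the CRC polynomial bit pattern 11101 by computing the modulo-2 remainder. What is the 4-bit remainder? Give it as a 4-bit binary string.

Modulo-2 division of 110010001000111 by 11101:
  pos 0: 11001 XOR 11101 = 00100
  pos 2: 10000 XOR 11101 = 01101
  pos 3: 11010 XOR 11101 = 00111
  pos 5: 11110 XOR 11101 = 00011
  pos 8: 11001 XOR 11101 = 00100
  pos 10: 10011 XOR 11101 = 01110
Remainder = 1110 (nonzero — an error is detected).

1110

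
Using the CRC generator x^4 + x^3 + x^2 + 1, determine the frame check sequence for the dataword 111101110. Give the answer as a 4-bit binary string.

1110

Append 4 zeros: 1111011100000. Divide by 11101 (XOR where the leading bit is 1):
  pos 0: 11110 XOR 11101 = 00011
  pos 3: 11111 XOR 11101 = 00010
  pos 6: 10000 XOR 11101 = 01101
  pos 7: 11010 XOR 11101 = 00111
Remainder (last 4 bits) = 1110. This is the CRC / FCS.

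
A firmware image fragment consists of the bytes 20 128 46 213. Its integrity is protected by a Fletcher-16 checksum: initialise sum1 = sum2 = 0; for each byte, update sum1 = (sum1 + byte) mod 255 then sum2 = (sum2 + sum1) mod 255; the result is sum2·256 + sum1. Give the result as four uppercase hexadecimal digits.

0498

Running sums (mod 255):
  after byte 0 (20): sum1=20, sum2=20
  after byte 1 (128): sum1=148, sum2=168
  after byte 2 (46): sum1=194, sum2=107
  after byte 3 (213): sum1=152, sum2=4
Checksum = sum2·256 + sum1 = 4·256 + 152 = 1176 = 0x0498.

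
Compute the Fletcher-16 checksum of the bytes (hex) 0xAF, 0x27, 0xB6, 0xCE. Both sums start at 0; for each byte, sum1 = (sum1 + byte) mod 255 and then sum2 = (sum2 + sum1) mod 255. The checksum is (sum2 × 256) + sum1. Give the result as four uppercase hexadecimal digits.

Running sums (mod 255):
  after byte 0 (0xAF): sum1=175, sum2=175
  after byte 1 (0x27): sum1=214, sum2=134
  after byte 2 (0xB6): sum1=141, sum2=20
  after byte 3 (0xCE): sum1=92, sum2=112
Checksum = sum2·256 + sum1 = 112·256 + 92 = 28764 = 0x705C.

705C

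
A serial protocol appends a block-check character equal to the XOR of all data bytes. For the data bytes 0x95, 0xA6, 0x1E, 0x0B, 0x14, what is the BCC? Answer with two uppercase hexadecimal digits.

32

XOR the bytes together:
  start with 0x95
  0x95 ⊕ 0xA6 = 0x33
  0x33 ⊕ 0x1E = 0x2D
  0x2D ⊕ 0x0B = 0x26
  0x26 ⊕ 0x14 = 0x32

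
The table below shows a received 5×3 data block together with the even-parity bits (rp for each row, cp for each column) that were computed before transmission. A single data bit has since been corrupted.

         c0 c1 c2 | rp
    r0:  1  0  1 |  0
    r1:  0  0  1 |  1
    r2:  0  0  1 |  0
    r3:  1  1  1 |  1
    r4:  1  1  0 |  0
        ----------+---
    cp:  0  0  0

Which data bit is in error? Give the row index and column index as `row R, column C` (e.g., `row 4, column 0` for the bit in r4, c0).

Recompute each row's even parity and compare to rp:
  r0: data parity 0, sent rp 0 → ok
  r1: data parity 1, sent rp 1 → ok
  r2: data parity 1, sent rp 0 → mismatch
  r3: data parity 1, sent rp 1 → ok
  r4: data parity 0, sent rp 0 → ok
Recompute each column's even parity and compare to cp:
  c0: data parity 1, sent cp 0 → mismatch
  c1: data parity 0, sent cp 0 → ok
  c2: data parity 0, sent cp 0 → ok
Exactly one row (r2) and one column (c0) fail → the flipped bit is at their intersection.

row 2, column 0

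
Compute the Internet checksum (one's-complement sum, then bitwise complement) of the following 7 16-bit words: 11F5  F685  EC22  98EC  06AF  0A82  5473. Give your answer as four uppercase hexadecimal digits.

One's-complement addition (fold any carry out of bit 15 back into bit 0):
  0x11F5 + 0xF685 = 0x1087A → wrap carry → 0x087B
  0x087B + 0xEC22 = 0x0F49D
  0xF49D + 0x98EC = 0x18D89 → wrap carry → 0x8D8A
  0x8D8A + 0x06AF = 0x09439
  0x9439 + 0x0A82 = 0x09EBB
  0x9EBB + 0x5473 = 0x0F32E
One's-complement sum = 0xF32E.
Checksum = ~0xF32E & 0xFFFF = 0x0CD1.

0CD1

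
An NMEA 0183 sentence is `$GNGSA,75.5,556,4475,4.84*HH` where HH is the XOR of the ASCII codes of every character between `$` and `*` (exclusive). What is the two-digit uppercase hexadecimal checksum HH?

XOR the ASCII codes of the payload characters:
  'G' = 0x47 → acc = 0x47
  'N' = 0x4E → acc = 0x09
  'G' = 0x47 → acc = 0x4E
  'S' = 0x53 → acc = 0x1D
  'A' = 0x41 → acc = 0x5C
  ',' = 0x2C → acc = 0x70
  '7' = 0x37 → acc = 0x47
  '5' = 0x35 → acc = 0x72
  '.' = 0x2E → acc = 0x5C
  '5' = 0x35 → acc = 0x69
  ',' = 0x2C → acc = 0x45
  '5' = 0x35 → acc = 0x70
  '5' = 0x35 → acc = 0x45
  '6' = 0x36 → acc = 0x73
  ',' = 0x2C → acc = 0x5F
  '4' = 0x34 → acc = 0x6B
  '4' = 0x34 → acc = 0x5F
  '7' = 0x37 → acc = 0x68
  '5' = 0x35 → acc = 0x5D
  ',' = 0x2C → acc = 0x71
  '4' = 0x34 → acc = 0x45
  '.' = 0x2E → acc = 0x6B
  '8' = 0x38 → acc = 0x53
  '4' = 0x34 → acc = 0x67
Checksum = 0x67.

67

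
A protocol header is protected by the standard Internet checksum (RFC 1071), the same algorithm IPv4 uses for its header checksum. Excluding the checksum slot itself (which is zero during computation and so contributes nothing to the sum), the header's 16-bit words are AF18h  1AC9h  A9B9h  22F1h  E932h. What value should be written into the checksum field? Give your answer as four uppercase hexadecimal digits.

One's-complement addition (fold any carry out of bit 15 back into bit 0):
  0xAF18 + 0x1AC9 = 0x0C9E1
  0xC9E1 + 0xA9B9 = 0x1739A → wrap carry → 0x739B
  0x739B + 0x22F1 = 0x0968C
  0x968C + 0xE932 = 0x17FBE → wrap carry → 0x7FBF
One's-complement sum = 0x7FBF.
Checksum = ~0x7FBF & 0xFFFF = 0x8040.

8040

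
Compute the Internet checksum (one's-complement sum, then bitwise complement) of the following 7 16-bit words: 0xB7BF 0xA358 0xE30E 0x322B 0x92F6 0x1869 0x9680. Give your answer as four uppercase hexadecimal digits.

4DCD

One's-complement addition (fold any carry out of bit 15 back into bit 0):
  0xB7BF + 0xA358 = 0x15B17 → wrap carry → 0x5B18
  0x5B18 + 0xE30E = 0x13E26 → wrap carry → 0x3E27
  0x3E27 + 0x322B = 0x07052
  0x7052 + 0x92F6 = 0x10348 → wrap carry → 0x0349
  0x0349 + 0x1869 = 0x01BB2
  0x1BB2 + 0x9680 = 0x0B232
One's-complement sum = 0xB232.
Checksum = ~0xB232 & 0xFFFF = 0x4DCD.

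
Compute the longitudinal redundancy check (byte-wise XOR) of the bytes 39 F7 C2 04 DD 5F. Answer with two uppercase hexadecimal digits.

XOR the bytes together:
  start with 0x39
  0x39 ⊕ 0xF7 = 0xCE
  0xCE ⊕ 0xC2 = 0x0C
  0x0C ⊕ 0x04 = 0x08
  0x08 ⊕ 0xDD = 0xD5
  0xD5 ⊕ 0x5F = 0x8A

8A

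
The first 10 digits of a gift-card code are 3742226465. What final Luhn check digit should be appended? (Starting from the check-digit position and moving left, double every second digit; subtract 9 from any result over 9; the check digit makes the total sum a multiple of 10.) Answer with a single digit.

Partial digits right→left: 5 6 4 6 2 2 2 4 7 3
Double every second digit counting from the check-digit position (so the 1st, 3rd, 5th, ... of the partial from the right).
  doubled (with −9 where >9): 1 8 4 4 5 → sum 22
  kept as-is: 6 6 2 4 3 → sum 21
Total = 22 + 21 = 43.
Check digit = (10 − (43 mod 10)) mod 10 = 7.

7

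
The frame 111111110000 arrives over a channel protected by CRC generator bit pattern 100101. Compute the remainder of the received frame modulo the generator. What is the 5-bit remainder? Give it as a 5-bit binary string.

Modulo-2 division of 111111110000 by 100101:
  pos 0: 111111 XOR 100101 = 011010
  pos 1: 110101 XOR 100101 = 010000
  pos 2: 100001 XOR 100101 = 000100
  pos 5: 100000 XOR 100101 = 000101
Remainder = 01010 (nonzero — an error is detected).

01010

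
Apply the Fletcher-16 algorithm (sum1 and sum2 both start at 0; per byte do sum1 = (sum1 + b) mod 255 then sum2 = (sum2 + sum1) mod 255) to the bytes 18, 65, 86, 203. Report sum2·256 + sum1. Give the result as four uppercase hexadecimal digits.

Running sums (mod 255):
  after byte 0 (18): sum1=18, sum2=18
  after byte 1 (65): sum1=83, sum2=101
  after byte 2 (86): sum1=169, sum2=15
  after byte 3 (203): sum1=117, sum2=132
Checksum = sum2·256 + sum1 = 132·256 + 117 = 33909 = 0x8475.

8475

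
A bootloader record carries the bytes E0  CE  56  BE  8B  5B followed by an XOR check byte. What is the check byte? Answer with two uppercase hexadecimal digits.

XOR the bytes together:
  start with 0xE0
  0xE0 ⊕ 0xCE = 0x2E
  0x2E ⊕ 0x56 = 0x78
  0x78 ⊕ 0xBE = 0xC6
  0xC6 ⊕ 0x8B = 0x4D
  0x4D ⊕ 0x5B = 0x16

16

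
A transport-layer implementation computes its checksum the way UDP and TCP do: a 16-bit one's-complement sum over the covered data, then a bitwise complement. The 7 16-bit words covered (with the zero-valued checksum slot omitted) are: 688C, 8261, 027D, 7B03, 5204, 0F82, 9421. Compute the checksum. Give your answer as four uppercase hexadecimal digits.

A1E9

One's-complement addition (fold any carry out of bit 15 back into bit 0):
  0x688C + 0x8261 = 0x0EAED
  0xEAED + 0x027D = 0x0ED6A
  0xED6A + 0x7B03 = 0x1686D → wrap carry → 0x686E
  0x686E + 0x5204 = 0x0BA72
  0xBA72 + 0x0F82 = 0x0C9F4
  0xC9F4 + 0x9421 = 0x15E15 → wrap carry → 0x5E16
One's-complement sum = 0x5E16.
Checksum = ~0x5E16 & 0xFFFF = 0xA1E9.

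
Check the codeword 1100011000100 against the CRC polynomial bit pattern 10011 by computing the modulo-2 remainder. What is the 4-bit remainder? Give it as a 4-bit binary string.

Modulo-2 division of 1100011000100 by 10011:
  pos 0: 11000 XOR 10011 = 01011
  pos 1: 10111 XOR 10011 = 00100
  pos 3: 10010 XOR 10011 = 00001
  pos 7: 10010 XOR 10011 = 00001
Remainder = 0010 (nonzero — an error is detected).

0010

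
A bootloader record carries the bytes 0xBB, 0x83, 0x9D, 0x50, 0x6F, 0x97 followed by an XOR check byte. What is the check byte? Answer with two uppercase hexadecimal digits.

XOR the bytes together:
  start with 0xBB
  0xBB ⊕ 0x83 = 0x38
  0x38 ⊕ 0x9D = 0xA5
  0xA5 ⊕ 0x50 = 0xF5
  0xF5 ⊕ 0x6F = 0x9A
  0x9A ⊕ 0x97 = 0x0D

0D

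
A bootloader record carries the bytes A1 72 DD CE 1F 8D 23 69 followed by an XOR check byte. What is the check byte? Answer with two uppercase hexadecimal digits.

18

XOR the bytes together:
  start with 0xA1
  0xA1 ⊕ 0x72 = 0xD3
  0xD3 ⊕ 0xDD = 0x0E
  0x0E ⊕ 0xCE = 0xC0
  0xC0 ⊕ 0x1F = 0xDF
  0xDF ⊕ 0x8D = 0x52
  0x52 ⊕ 0x23 = 0x71
  0x71 ⊕ 0x69 = 0x18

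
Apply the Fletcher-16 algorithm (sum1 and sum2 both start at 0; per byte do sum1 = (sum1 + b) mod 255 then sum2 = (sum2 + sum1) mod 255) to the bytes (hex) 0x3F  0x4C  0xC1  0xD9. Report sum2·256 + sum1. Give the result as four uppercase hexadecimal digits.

3F27

Running sums (mod 255):
  after byte 0 (0x3F): sum1=63, sum2=63
  after byte 1 (0x4C): sum1=139, sum2=202
  after byte 2 (0xC1): sum1=77, sum2=24
  after byte 3 (0xD9): sum1=39, sum2=63
Checksum = sum2·256 + sum1 = 63·256 + 39 = 16167 = 0x3F27.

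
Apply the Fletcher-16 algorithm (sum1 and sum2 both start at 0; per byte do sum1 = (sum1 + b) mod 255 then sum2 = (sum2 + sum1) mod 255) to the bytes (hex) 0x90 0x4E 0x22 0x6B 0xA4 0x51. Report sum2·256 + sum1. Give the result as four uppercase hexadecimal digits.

Running sums (mod 255):
  after byte 0 (0x90): sum1=144, sum2=144
  after byte 1 (0x4E): sum1=222, sum2=111
  after byte 2 (0x22): sum1=1, sum2=112
  after byte 3 (0x6B): sum1=108, sum2=220
  after byte 4 (0xA4): sum1=17, sum2=237
  after byte 5 (0x51): sum1=98, sum2=80
Checksum = sum2·256 + sum1 = 80·256 + 98 = 20578 = 0x5062.

5062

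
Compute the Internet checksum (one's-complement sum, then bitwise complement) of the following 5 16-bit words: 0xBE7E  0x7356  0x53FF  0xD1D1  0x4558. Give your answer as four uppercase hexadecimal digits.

One's-complement addition (fold any carry out of bit 15 back into bit 0):
  0xBE7E + 0x7356 = 0x131D4 → wrap carry → 0x31D5
  0x31D5 + 0x53FF = 0x085D4
  0x85D4 + 0xD1D1 = 0x157A5 → wrap carry → 0x57A6
  0x57A6 + 0x4558 = 0x09CFE
One's-complement sum = 0x9CFE.
Checksum = ~0x9CFE & 0xFFFF = 0x6301.

6301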